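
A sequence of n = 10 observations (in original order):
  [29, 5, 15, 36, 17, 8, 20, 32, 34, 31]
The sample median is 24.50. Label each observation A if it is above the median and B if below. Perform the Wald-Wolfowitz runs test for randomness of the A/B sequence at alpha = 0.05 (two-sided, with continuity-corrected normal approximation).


Step 1: Compute median = 24.50; label A = above, B = below.
Labels in order: ABBABBBAAA  (n_A = 5, n_B = 5)
Step 2: Count runs R = 5.
Step 3: Under H0 (random ordering), E[R] = 2*n_A*n_B/(n_A+n_B) + 1 = 2*5*5/10 + 1 = 6.0000.
        Var[R] = 2*n_A*n_B*(2*n_A*n_B - n_A - n_B) / ((n_A+n_B)^2 * (n_A+n_B-1)) = 2000/900 = 2.2222.
        SD[R] = 1.4907.
Step 4: Continuity-corrected z = (R + 0.5 - E[R]) / SD[R] = (5 + 0.5 - 6.0000) / 1.4907 = -0.3354.
Step 5: Two-sided p-value via normal approximation = 2*(1 - Phi(|z|)) = 0.737316.
Step 6: alpha = 0.05. fail to reject H0.

R = 5, z = -0.3354, p = 0.737316, fail to reject H0.


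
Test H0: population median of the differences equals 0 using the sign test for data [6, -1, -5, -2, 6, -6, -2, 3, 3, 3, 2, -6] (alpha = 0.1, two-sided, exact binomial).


Step 1: Discard zero differences. Original n = 12; n_eff = number of nonzero differences = 12.
Nonzero differences (with sign): +6, -1, -5, -2, +6, -6, -2, +3, +3, +3, +2, -6
Step 2: Count signs: positive = 6, negative = 6.
Step 3: Under H0: P(positive) = 0.5, so the number of positives S ~ Bin(12, 0.5).
Step 4: Two-sided exact p-value = sum of Bin(12,0.5) probabilities at or below the observed probability = 1.000000.
Step 5: alpha = 0.1. fail to reject H0.

n_eff = 12, pos = 6, neg = 6, p = 1.000000, fail to reject H0.


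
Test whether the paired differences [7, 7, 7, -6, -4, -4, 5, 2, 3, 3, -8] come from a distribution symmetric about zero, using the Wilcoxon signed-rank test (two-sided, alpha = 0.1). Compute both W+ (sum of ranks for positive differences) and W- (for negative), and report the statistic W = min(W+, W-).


Step 1: Drop any zero differences (none here) and take |d_i|.
|d| = [7, 7, 7, 6, 4, 4, 5, 2, 3, 3, 8]
Step 2: Midrank |d_i| (ties get averaged ranks).
ranks: |7|->9, |7|->9, |7|->9, |6|->7, |4|->4.5, |4|->4.5, |5|->6, |2|->1, |3|->2.5, |3|->2.5, |8|->11
Step 3: Attach original signs; sum ranks with positive sign and with negative sign.
W+ = 9 + 9 + 9 + 6 + 1 + 2.5 + 2.5 = 39
W- = 7 + 4.5 + 4.5 + 11 = 27
(Check: W+ + W- = 66 should equal n(n+1)/2 = 66.)
Step 4: Test statistic W = min(W+, W-) = 27.
Step 5: Ties in |d|, so use the tie-corrected normal approximation.
        E[W] = n(n+1)/4 = 11*12/4 = 33.
        Tie groups: |d|=3 (t=2), |d|=4 (t=2), |d|=7 (t=3); sum(t^3 - t) = 36.
        Var[W] = n(n+1)(2n+1)/24 - sum(t^3-t)/48 = 3036/24 - 36/48 = 125.75.
        z = (W - E[W]) / sqrt(Var[W]) = (27 - 33) / 11.2138 = -0.5351.
        Two-sided p = 2*Phi(z) = 0.592613.
Step 6: alpha = 0.1. fail to reject H0.

W+ = 39, W- = 27, W = min = 27, p = 0.592613, fail to reject H0.


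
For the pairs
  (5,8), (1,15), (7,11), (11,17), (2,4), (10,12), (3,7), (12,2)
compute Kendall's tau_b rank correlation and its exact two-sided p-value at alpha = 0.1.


Step 1: Enumerate the 28 unordered pairs (i,j) with i<j and classify each by sign(x_j-x_i) * sign(y_j-y_i).
  (1,2):dx=-4,dy=+7->D; (1,3):dx=+2,dy=+3->C; (1,4):dx=+6,dy=+9->C; (1,5):dx=-3,dy=-4->C
  (1,6):dx=+5,dy=+4->C; (1,7):dx=-2,dy=-1->C; (1,8):dx=+7,dy=-6->D; (2,3):dx=+6,dy=-4->D
  (2,4):dx=+10,dy=+2->C; (2,5):dx=+1,dy=-11->D; (2,6):dx=+9,dy=-3->D; (2,7):dx=+2,dy=-8->D
  (2,8):dx=+11,dy=-13->D; (3,4):dx=+4,dy=+6->C; (3,5):dx=-5,dy=-7->C; (3,6):dx=+3,dy=+1->C
  (3,7):dx=-4,dy=-4->C; (3,8):dx=+5,dy=-9->D; (4,5):dx=-9,dy=-13->C; (4,6):dx=-1,dy=-5->C
  (4,7):dx=-8,dy=-10->C; (4,8):dx=+1,dy=-15->D; (5,6):dx=+8,dy=+8->C; (5,7):dx=+1,dy=+3->C
  (5,8):dx=+10,dy=-2->D; (6,7):dx=-7,dy=-5->C; (6,8):dx=+2,dy=-10->D; (7,8):dx=+9,dy=-5->D
Step 2: C = 16, D = 12, total pairs = 28.
Step 3: tau = (C - D)/(n(n-1)/2) = (16 - 12)/28 = 0.142857.
Step 4: Exact two-sided p-value (enumerate n! = 40320 permutations of y under H0): p = 0.719544.
Step 5: alpha = 0.1. fail to reject H0.

tau_b = 0.1429 (C=16, D=12), p = 0.719544, fail to reject H0.


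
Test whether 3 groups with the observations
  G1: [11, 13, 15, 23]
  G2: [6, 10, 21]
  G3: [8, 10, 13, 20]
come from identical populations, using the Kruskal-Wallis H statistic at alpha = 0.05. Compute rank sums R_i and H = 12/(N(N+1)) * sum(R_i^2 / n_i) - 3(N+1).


Step 1: Combine all N = 11 observations and assign midranks.
sorted (value, group, rank): (6,G2,1), (8,G3,2), (10,G2,3.5), (10,G3,3.5), (11,G1,5), (13,G1,6.5), (13,G3,6.5), (15,G1,8), (20,G3,9), (21,G2,10), (23,G1,11)
Step 2: Sum ranks within each group.
R_1 = 30.5 (n_1 = 4)
R_2 = 14.5 (n_2 = 3)
R_3 = 21 (n_3 = 4)
Step 3: H = 12/(N(N+1)) * sum(R_i^2/n_i) - 3(N+1)
     = 12/(11*12) * (30.5^2/4 + 14.5^2/3 + 21^2/4) - 3*12
     = 0.090909 * 412.896 - 36
     = 1.535985.
Step 4: Ties present; correction factor C = 1 - 12/(11^3 - 11) = 0.990909. Corrected H = 1.535985 / 0.990909 = 1.550076.
Step 5: Under H0, H ~ chi^2(2); p-value = 0.460686.
Step 6: alpha = 0.05. fail to reject H0.

H = 1.5501, df = 2, p = 0.460686, fail to reject H0.


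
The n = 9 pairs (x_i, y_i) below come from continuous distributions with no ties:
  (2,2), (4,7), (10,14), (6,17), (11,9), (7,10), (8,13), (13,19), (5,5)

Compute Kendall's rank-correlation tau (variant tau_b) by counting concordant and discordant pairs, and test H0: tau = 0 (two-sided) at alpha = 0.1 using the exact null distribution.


Step 1: Enumerate the 36 unordered pairs (i,j) with i<j and classify each by sign(x_j-x_i) * sign(y_j-y_i).
  (1,2):dx=+2,dy=+5->C; (1,3):dx=+8,dy=+12->C; (1,4):dx=+4,dy=+15->C; (1,5):dx=+9,dy=+7->C
  (1,6):dx=+5,dy=+8->C; (1,7):dx=+6,dy=+11->C; (1,8):dx=+11,dy=+17->C; (1,9):dx=+3,dy=+3->C
  (2,3):dx=+6,dy=+7->C; (2,4):dx=+2,dy=+10->C; (2,5):dx=+7,dy=+2->C; (2,6):dx=+3,dy=+3->C
  (2,7):dx=+4,dy=+6->C; (2,8):dx=+9,dy=+12->C; (2,9):dx=+1,dy=-2->D; (3,4):dx=-4,dy=+3->D
  (3,5):dx=+1,dy=-5->D; (3,6):dx=-3,dy=-4->C; (3,7):dx=-2,dy=-1->C; (3,8):dx=+3,dy=+5->C
  (3,9):dx=-5,dy=-9->C; (4,5):dx=+5,dy=-8->D; (4,6):dx=+1,dy=-7->D; (4,7):dx=+2,dy=-4->D
  (4,8):dx=+7,dy=+2->C; (4,9):dx=-1,dy=-12->C; (5,6):dx=-4,dy=+1->D; (5,7):dx=-3,dy=+4->D
  (5,8):dx=+2,dy=+10->C; (5,9):dx=-6,dy=-4->C; (6,7):dx=+1,dy=+3->C; (6,8):dx=+6,dy=+9->C
  (6,9):dx=-2,dy=-5->C; (7,8):dx=+5,dy=+6->C; (7,9):dx=-3,dy=-8->C; (8,9):dx=-8,dy=-14->C
Step 2: C = 28, D = 8, total pairs = 36.
Step 3: tau = (C - D)/(n(n-1)/2) = (28 - 8)/36 = 0.555556.
Step 4: Exact two-sided p-value (enumerate n! = 362880 permutations of y under H0): p = 0.044615.
Step 5: alpha = 0.1. reject H0.

tau_b = 0.5556 (C=28, D=8), p = 0.044615, reject H0.


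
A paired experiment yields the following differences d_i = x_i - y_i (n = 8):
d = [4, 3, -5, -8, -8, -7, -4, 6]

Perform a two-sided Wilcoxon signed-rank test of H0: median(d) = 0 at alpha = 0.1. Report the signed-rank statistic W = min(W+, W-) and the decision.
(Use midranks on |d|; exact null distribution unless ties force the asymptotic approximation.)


Step 1: Drop any zero differences (none here) and take |d_i|.
|d| = [4, 3, 5, 8, 8, 7, 4, 6]
Step 2: Midrank |d_i| (ties get averaged ranks).
ranks: |4|->2.5, |3|->1, |5|->4, |8|->7.5, |8|->7.5, |7|->6, |4|->2.5, |6|->5
Step 3: Attach original signs; sum ranks with positive sign and with negative sign.
W+ = 2.5 + 1 + 5 = 8.5
W- = 4 + 7.5 + 7.5 + 6 + 2.5 = 27.5
(Check: W+ + W- = 36 should equal n(n+1)/2 = 36.)
Step 4: Test statistic W = min(W+, W-) = 8.5.
Step 5: Ties in |d|, so use the tie-corrected normal approximation.
        E[W] = n(n+1)/4 = 8*9/4 = 18.
        Tie groups: |d|=4 (t=2), |d|=8 (t=2); sum(t^3 - t) = 12.
        Var[W] = n(n+1)(2n+1)/24 - sum(t^3-t)/48 = 1224/24 - 12/48 = 50.75.
        z = (W - E[W]) / sqrt(Var[W]) = (8.5 - 18) / 7.1239 = -1.3335.
        Two-sided p = 2*Phi(z) = 0.182355.
Step 6: alpha = 0.1. fail to reject H0.

W+ = 8.5, W- = 27.5, W = min = 8.5, p = 0.182355, fail to reject H0.


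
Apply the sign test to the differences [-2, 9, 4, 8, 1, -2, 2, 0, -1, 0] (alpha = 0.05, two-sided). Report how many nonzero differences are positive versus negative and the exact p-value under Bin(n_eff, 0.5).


Step 1: Discard zero differences. Original n = 10; n_eff = number of nonzero differences = 8.
Nonzero differences (with sign): -2, +9, +4, +8, +1, -2, +2, -1
Step 2: Count signs: positive = 5, negative = 3.
Step 3: Under H0: P(positive) = 0.5, so the number of positives S ~ Bin(8, 0.5).
Step 4: Two-sided exact p-value = sum of Bin(8,0.5) probabilities at or below the observed probability = 0.726562.
Step 5: alpha = 0.05. fail to reject H0.

n_eff = 8, pos = 5, neg = 3, p = 0.726562, fail to reject H0.


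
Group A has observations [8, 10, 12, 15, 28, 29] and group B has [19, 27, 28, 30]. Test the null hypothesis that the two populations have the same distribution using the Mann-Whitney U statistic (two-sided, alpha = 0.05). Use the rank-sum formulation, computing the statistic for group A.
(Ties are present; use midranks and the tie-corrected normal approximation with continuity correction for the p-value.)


Step 1: Combine and sort all 10 observations; assign midranks.
sorted (value, group): (8,X), (10,X), (12,X), (15,X), (19,Y), (27,Y), (28,X), (28,Y), (29,X), (30,Y)
ranks: 8->1, 10->2, 12->3, 15->4, 19->5, 27->6, 28->7.5, 28->7.5, 29->9, 30->10
Step 2: Rank sum for X: R1 = 1 + 2 + 3 + 4 + 7.5 + 9 = 26.5.
Step 3: U_X = R1 - n1(n1+1)/2 = 26.5 - 6*7/2 = 26.5 - 21 = 5.5.
       U_Y = n1*n2 - U_X = 24 - 5.5 = 18.5.
Step 4: Ties are present, so use the tie-corrected normal approximation (with continuity correction) for the p-value.
Step 5: p-value = 0.199458; compare to alpha = 0.05. fail to reject H0.

U_X = 5.5, p = 0.199458, fail to reject H0 at alpha = 0.05.


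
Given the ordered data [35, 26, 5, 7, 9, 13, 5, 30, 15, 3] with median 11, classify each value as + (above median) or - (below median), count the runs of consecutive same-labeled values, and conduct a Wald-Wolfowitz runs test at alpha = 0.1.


Step 1: Compute median = 11; label A = above, B = below.
Labels in order: AABBBABAAB  (n_A = 5, n_B = 5)
Step 2: Count runs R = 6.
Step 3: Under H0 (random ordering), E[R] = 2*n_A*n_B/(n_A+n_B) + 1 = 2*5*5/10 + 1 = 6.0000.
        Var[R] = 2*n_A*n_B*(2*n_A*n_B - n_A - n_B) / ((n_A+n_B)^2 * (n_A+n_B-1)) = 2000/900 = 2.2222.
        SD[R] = 1.4907.
Step 4: R = E[R], so z = 0 with no continuity correction.
Step 5: Two-sided p-value via normal approximation = 2*(1 - Phi(|z|)) = 1.000000.
Step 6: alpha = 0.1. fail to reject H0.

R = 6, z = 0.0000, p = 1.000000, fail to reject H0.


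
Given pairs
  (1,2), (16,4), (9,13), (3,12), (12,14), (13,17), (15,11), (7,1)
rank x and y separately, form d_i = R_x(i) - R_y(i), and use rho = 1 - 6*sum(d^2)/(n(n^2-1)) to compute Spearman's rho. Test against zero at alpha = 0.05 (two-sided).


Step 1: Rank x and y separately (midranks; no ties here).
rank(x): 1->1, 16->8, 9->4, 3->2, 12->5, 13->6, 15->7, 7->3
rank(y): 2->2, 4->3, 13->6, 12->5, 14->7, 17->8, 11->4, 1->1
Step 2: d_i = R_x(i) - R_y(i); compute d_i^2.
  (1-2)^2=1, (8-3)^2=25, (4-6)^2=4, (2-5)^2=9, (5-7)^2=4, (6-8)^2=4, (7-4)^2=9, (3-1)^2=4
sum(d^2) = 60.
Step 3: rho = 1 - 6*60 / (8*(8^2 - 1)) = 1 - 360/504 = 0.285714.
Step 4: Under H0, t = rho * sqrt((n-2)/(1-rho^2)) = 0.7303 ~ t(6).
Step 5: Two-sided p-value from the t-distribution with 6 df = 0.492726.
Step 6: alpha = 0.05. fail to reject H0.

rho = 0.2857, p = 0.492726, fail to reject H0 at alpha = 0.05.


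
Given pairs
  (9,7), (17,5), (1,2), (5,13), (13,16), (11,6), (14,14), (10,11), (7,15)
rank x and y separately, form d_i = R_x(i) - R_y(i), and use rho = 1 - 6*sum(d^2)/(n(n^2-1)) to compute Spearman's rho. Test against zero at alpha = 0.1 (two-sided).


Step 1: Rank x and y separately (midranks; no ties here).
rank(x): 9->4, 17->9, 1->1, 5->2, 13->7, 11->6, 14->8, 10->5, 7->3
rank(y): 7->4, 5->2, 2->1, 13->6, 16->9, 6->3, 14->7, 11->5, 15->8
Step 2: d_i = R_x(i) - R_y(i); compute d_i^2.
  (4-4)^2=0, (9-2)^2=49, (1-1)^2=0, (2-6)^2=16, (7-9)^2=4, (6-3)^2=9, (8-7)^2=1, (5-5)^2=0, (3-8)^2=25
sum(d^2) = 104.
Step 3: rho = 1 - 6*104 / (9*(9^2 - 1)) = 1 - 624/720 = 0.133333.
Step 4: Under H0, t = rho * sqrt((n-2)/(1-rho^2)) = 0.3559 ~ t(7).
Step 5: Two-sided p-value from the t-distribution with 7 df = 0.732368.
Step 6: alpha = 0.1. fail to reject H0.

rho = 0.1333, p = 0.732368, fail to reject H0 at alpha = 0.1.


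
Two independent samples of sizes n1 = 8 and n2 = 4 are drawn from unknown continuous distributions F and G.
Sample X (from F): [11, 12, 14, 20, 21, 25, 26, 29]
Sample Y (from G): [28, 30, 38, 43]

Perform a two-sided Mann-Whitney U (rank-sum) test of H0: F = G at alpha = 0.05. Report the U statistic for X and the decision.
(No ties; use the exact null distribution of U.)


Step 1: Combine and sort all 12 observations; assign midranks.
sorted (value, group): (11,X), (12,X), (14,X), (20,X), (21,X), (25,X), (26,X), (28,Y), (29,X), (30,Y), (38,Y), (43,Y)
ranks: 11->1, 12->2, 14->3, 20->4, 21->5, 25->6, 26->7, 28->8, 29->9, 30->10, 38->11, 43->12
Step 2: Rank sum for X: R1 = 1 + 2 + 3 + 4 + 5 + 6 + 7 + 9 = 37.
Step 3: U_X = R1 - n1(n1+1)/2 = 37 - 8*9/2 = 37 - 36 = 1.
       U_Y = n1*n2 - U_X = 32 - 1 = 31.
Step 4: No ties, so the exact null distribution of U (based on enumerating the C(12,8) = 495 equally likely rank assignments) gives the two-sided p-value.
Step 5: p-value = 0.008081; compare to alpha = 0.05. reject H0.

U_X = 1, p = 0.008081, reject H0 at alpha = 0.05.


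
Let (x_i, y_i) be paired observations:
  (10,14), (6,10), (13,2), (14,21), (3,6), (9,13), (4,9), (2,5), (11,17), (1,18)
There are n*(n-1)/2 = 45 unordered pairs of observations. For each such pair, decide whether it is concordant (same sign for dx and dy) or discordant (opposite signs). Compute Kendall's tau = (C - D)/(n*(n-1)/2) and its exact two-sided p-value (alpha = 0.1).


Step 1: Enumerate the 45 unordered pairs (i,j) with i<j and classify each by sign(x_j-x_i) * sign(y_j-y_i).
  (1,2):dx=-4,dy=-4->C; (1,3):dx=+3,dy=-12->D; (1,4):dx=+4,dy=+7->C; (1,5):dx=-7,dy=-8->C
  (1,6):dx=-1,dy=-1->C; (1,7):dx=-6,dy=-5->C; (1,8):dx=-8,dy=-9->C; (1,9):dx=+1,dy=+3->C
  (1,10):dx=-9,dy=+4->D; (2,3):dx=+7,dy=-8->D; (2,4):dx=+8,dy=+11->C; (2,5):dx=-3,dy=-4->C
  (2,6):dx=+3,dy=+3->C; (2,7):dx=-2,dy=-1->C; (2,8):dx=-4,dy=-5->C; (2,9):dx=+5,dy=+7->C
  (2,10):dx=-5,dy=+8->D; (3,4):dx=+1,dy=+19->C; (3,5):dx=-10,dy=+4->D; (3,6):dx=-4,dy=+11->D
  (3,7):dx=-9,dy=+7->D; (3,8):dx=-11,dy=+3->D; (3,9):dx=-2,dy=+15->D; (3,10):dx=-12,dy=+16->D
  (4,5):dx=-11,dy=-15->C; (4,6):dx=-5,dy=-8->C; (4,7):dx=-10,dy=-12->C; (4,8):dx=-12,dy=-16->C
  (4,9):dx=-3,dy=-4->C; (4,10):dx=-13,dy=-3->C; (5,6):dx=+6,dy=+7->C; (5,7):dx=+1,dy=+3->C
  (5,8):dx=-1,dy=-1->C; (5,9):dx=+8,dy=+11->C; (5,10):dx=-2,dy=+12->D; (6,7):dx=-5,dy=-4->C
  (6,8):dx=-7,dy=-8->C; (6,9):dx=+2,dy=+4->C; (6,10):dx=-8,dy=+5->D; (7,8):dx=-2,dy=-4->C
  (7,9):dx=+7,dy=+8->C; (7,10):dx=-3,dy=+9->D; (8,9):dx=+9,dy=+12->C; (8,10):dx=-1,dy=+13->D
  (9,10):dx=-10,dy=+1->D
Step 2: C = 30, D = 15, total pairs = 45.
Step 3: tau = (C - D)/(n(n-1)/2) = (30 - 15)/45 = 0.333333.
Step 4: Exact two-sided p-value (enumerate n! = 3628800 permutations of y under H0): p = 0.216373.
Step 5: alpha = 0.1. fail to reject H0.

tau_b = 0.3333 (C=30, D=15), p = 0.216373, fail to reject H0.


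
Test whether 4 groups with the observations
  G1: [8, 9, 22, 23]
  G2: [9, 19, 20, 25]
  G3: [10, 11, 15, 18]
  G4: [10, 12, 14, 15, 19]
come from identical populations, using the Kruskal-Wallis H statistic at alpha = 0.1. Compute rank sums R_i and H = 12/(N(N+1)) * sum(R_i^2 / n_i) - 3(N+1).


Step 1: Combine all N = 17 observations and assign midranks.
sorted (value, group, rank): (8,G1,1), (9,G1,2.5), (9,G2,2.5), (10,G3,4.5), (10,G4,4.5), (11,G3,6), (12,G4,7), (14,G4,8), (15,G3,9.5), (15,G4,9.5), (18,G3,11), (19,G2,12.5), (19,G4,12.5), (20,G2,14), (22,G1,15), (23,G1,16), (25,G2,17)
Step 2: Sum ranks within each group.
R_1 = 34.5 (n_1 = 4)
R_2 = 46 (n_2 = 4)
R_3 = 31 (n_3 = 4)
R_4 = 41.5 (n_4 = 5)
Step 3: H = 12/(N(N+1)) * sum(R_i^2/n_i) - 3(N+1)
     = 12/(17*18) * (34.5^2/4 + 46^2/4 + 31^2/4 + 41.5^2/5) - 3*18
     = 0.039216 * 1411.26 - 54
     = 1.343627.
Step 4: Ties present; correction factor C = 1 - 24/(17^3 - 17) = 0.995098. Corrected H = 1.343627 / 0.995098 = 1.350246.
Step 5: Under H0, H ~ chi^2(3); p-value = 0.717238.
Step 6: alpha = 0.1. fail to reject H0.

H = 1.3502, df = 3, p = 0.717238, fail to reject H0.


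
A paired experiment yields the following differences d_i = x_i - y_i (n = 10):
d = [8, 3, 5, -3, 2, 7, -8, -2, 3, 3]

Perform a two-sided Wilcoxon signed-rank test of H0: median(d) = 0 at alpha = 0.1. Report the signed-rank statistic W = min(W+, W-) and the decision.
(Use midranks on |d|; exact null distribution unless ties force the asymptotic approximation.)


Step 1: Drop any zero differences (none here) and take |d_i|.
|d| = [8, 3, 5, 3, 2, 7, 8, 2, 3, 3]
Step 2: Midrank |d_i| (ties get averaged ranks).
ranks: |8|->9.5, |3|->4.5, |5|->7, |3|->4.5, |2|->1.5, |7|->8, |8|->9.5, |2|->1.5, |3|->4.5, |3|->4.5
Step 3: Attach original signs; sum ranks with positive sign and with negative sign.
W+ = 9.5 + 4.5 + 7 + 1.5 + 8 + 4.5 + 4.5 = 39.5
W- = 4.5 + 9.5 + 1.5 = 15.5
(Check: W+ + W- = 55 should equal n(n+1)/2 = 55.)
Step 4: Test statistic W = min(W+, W-) = 15.5.
Step 5: Ties in |d|, so use the tie-corrected normal approximation.
        E[W] = n(n+1)/4 = 10*11/4 = 27.5.
        Tie groups: |d|=2 (t=2), |d|=3 (t=4), |d|=8 (t=2); sum(t^3 - t) = 72.
        Var[W] = n(n+1)(2n+1)/24 - sum(t^3-t)/48 = 2310/24 - 72/48 = 94.75.
        z = (W - E[W]) / sqrt(Var[W]) = (15.5 - 27.5) / 9.7340 = -1.2328.
        Two-sided p = 2*Phi(z) = 0.217651.
Step 6: alpha = 0.1. fail to reject H0.

W+ = 39.5, W- = 15.5, W = min = 15.5, p = 0.217651, fail to reject H0.


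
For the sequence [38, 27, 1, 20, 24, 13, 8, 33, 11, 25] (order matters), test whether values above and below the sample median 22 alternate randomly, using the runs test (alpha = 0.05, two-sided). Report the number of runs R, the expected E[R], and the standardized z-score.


Step 1: Compute median = 22; label A = above, B = below.
Labels in order: AABBABBABA  (n_A = 5, n_B = 5)
Step 2: Count runs R = 7.
Step 3: Under H0 (random ordering), E[R] = 2*n_A*n_B/(n_A+n_B) + 1 = 2*5*5/10 + 1 = 6.0000.
        Var[R] = 2*n_A*n_B*(2*n_A*n_B - n_A - n_B) / ((n_A+n_B)^2 * (n_A+n_B-1)) = 2000/900 = 2.2222.
        SD[R] = 1.4907.
Step 4: Continuity-corrected z = (R - 0.5 - E[R]) / SD[R] = (7 - 0.5 - 6.0000) / 1.4907 = 0.3354.
Step 5: Two-sided p-value via normal approximation = 2*(1 - Phi(|z|)) = 0.737316.
Step 6: alpha = 0.05. fail to reject H0.

R = 7, z = 0.3354, p = 0.737316, fail to reject H0.


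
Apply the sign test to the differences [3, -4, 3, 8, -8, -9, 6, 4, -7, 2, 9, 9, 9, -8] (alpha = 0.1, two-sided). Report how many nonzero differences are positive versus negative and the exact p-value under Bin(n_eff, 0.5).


Step 1: Discard zero differences. Original n = 14; n_eff = number of nonzero differences = 14.
Nonzero differences (with sign): +3, -4, +3, +8, -8, -9, +6, +4, -7, +2, +9, +9, +9, -8
Step 2: Count signs: positive = 9, negative = 5.
Step 3: Under H0: P(positive) = 0.5, so the number of positives S ~ Bin(14, 0.5).
Step 4: Two-sided exact p-value = sum of Bin(14,0.5) probabilities at or below the observed probability = 0.423950.
Step 5: alpha = 0.1. fail to reject H0.

n_eff = 14, pos = 9, neg = 5, p = 0.423950, fail to reject H0.


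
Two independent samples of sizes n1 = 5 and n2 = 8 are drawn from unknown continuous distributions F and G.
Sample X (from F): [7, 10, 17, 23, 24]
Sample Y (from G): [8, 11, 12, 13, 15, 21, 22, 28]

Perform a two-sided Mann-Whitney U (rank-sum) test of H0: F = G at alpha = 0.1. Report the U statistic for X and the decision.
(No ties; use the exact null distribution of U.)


Step 1: Combine and sort all 13 observations; assign midranks.
sorted (value, group): (7,X), (8,Y), (10,X), (11,Y), (12,Y), (13,Y), (15,Y), (17,X), (21,Y), (22,Y), (23,X), (24,X), (28,Y)
ranks: 7->1, 8->2, 10->3, 11->4, 12->5, 13->6, 15->7, 17->8, 21->9, 22->10, 23->11, 24->12, 28->13
Step 2: Rank sum for X: R1 = 1 + 3 + 8 + 11 + 12 = 35.
Step 3: U_X = R1 - n1(n1+1)/2 = 35 - 5*6/2 = 35 - 15 = 20.
       U_Y = n1*n2 - U_X = 40 - 20 = 20.
Step 4: No ties, so the exact null distribution of U (based on enumerating the C(13,5) = 1287 equally likely rank assignments) gives the two-sided p-value.
Step 5: p-value = 1.000000; compare to alpha = 0.1. fail to reject H0.

U_X = 20, p = 1.000000, fail to reject H0 at alpha = 0.1.


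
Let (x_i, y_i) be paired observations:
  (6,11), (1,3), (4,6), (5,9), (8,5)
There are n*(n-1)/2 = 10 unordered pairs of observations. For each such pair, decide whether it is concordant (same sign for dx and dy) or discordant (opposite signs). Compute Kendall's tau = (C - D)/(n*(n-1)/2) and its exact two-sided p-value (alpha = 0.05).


Step 1: Enumerate the 10 unordered pairs (i,j) with i<j and classify each by sign(x_j-x_i) * sign(y_j-y_i).
  (1,2):dx=-5,dy=-8->C; (1,3):dx=-2,dy=-5->C; (1,4):dx=-1,dy=-2->C; (1,5):dx=+2,dy=-6->D
  (2,3):dx=+3,dy=+3->C; (2,4):dx=+4,dy=+6->C; (2,5):dx=+7,dy=+2->C; (3,4):dx=+1,dy=+3->C
  (3,5):dx=+4,dy=-1->D; (4,5):dx=+3,dy=-4->D
Step 2: C = 7, D = 3, total pairs = 10.
Step 3: tau = (C - D)/(n(n-1)/2) = (7 - 3)/10 = 0.400000.
Step 4: Exact two-sided p-value (enumerate n! = 120 permutations of y under H0): p = 0.483333.
Step 5: alpha = 0.05. fail to reject H0.

tau_b = 0.4000 (C=7, D=3), p = 0.483333, fail to reject H0.


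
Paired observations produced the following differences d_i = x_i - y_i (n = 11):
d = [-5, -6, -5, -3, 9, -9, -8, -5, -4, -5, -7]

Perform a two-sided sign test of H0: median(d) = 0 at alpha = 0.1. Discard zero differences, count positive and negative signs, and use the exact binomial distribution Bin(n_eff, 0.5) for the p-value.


Step 1: Discard zero differences. Original n = 11; n_eff = number of nonzero differences = 11.
Nonzero differences (with sign): -5, -6, -5, -3, +9, -9, -8, -5, -4, -5, -7
Step 2: Count signs: positive = 1, negative = 10.
Step 3: Under H0: P(positive) = 0.5, so the number of positives S ~ Bin(11, 0.5).
Step 4: Two-sided exact p-value = sum of Bin(11,0.5) probabilities at or below the observed probability = 0.011719.
Step 5: alpha = 0.1. reject H0.

n_eff = 11, pos = 1, neg = 10, p = 0.011719, reject H0.


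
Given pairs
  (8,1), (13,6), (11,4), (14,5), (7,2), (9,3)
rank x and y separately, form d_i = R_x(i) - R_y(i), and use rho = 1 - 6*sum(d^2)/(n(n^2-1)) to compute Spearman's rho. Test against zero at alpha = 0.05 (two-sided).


Step 1: Rank x and y separately (midranks; no ties here).
rank(x): 8->2, 13->5, 11->4, 14->6, 7->1, 9->3
rank(y): 1->1, 6->6, 4->4, 5->5, 2->2, 3->3
Step 2: d_i = R_x(i) - R_y(i); compute d_i^2.
  (2-1)^2=1, (5-6)^2=1, (4-4)^2=0, (6-5)^2=1, (1-2)^2=1, (3-3)^2=0
sum(d^2) = 4.
Step 3: rho = 1 - 6*4 / (6*(6^2 - 1)) = 1 - 24/210 = 0.885714.
Step 4: Under H0, t = rho * sqrt((n-2)/(1-rho^2)) = 3.8158 ~ t(4).
Step 5: Two-sided p-value from the t-distribution with 4 df = 0.018845.
Step 6: alpha = 0.05. reject H0.

rho = 0.8857, p = 0.018845, reject H0 at alpha = 0.05.


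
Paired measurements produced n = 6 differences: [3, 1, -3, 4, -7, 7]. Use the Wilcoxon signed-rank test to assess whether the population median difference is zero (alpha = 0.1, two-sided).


Step 1: Drop any zero differences (none here) and take |d_i|.
|d| = [3, 1, 3, 4, 7, 7]
Step 2: Midrank |d_i| (ties get averaged ranks).
ranks: |3|->2.5, |1|->1, |3|->2.5, |4|->4, |7|->5.5, |7|->5.5
Step 3: Attach original signs; sum ranks with positive sign and with negative sign.
W+ = 2.5 + 1 + 4 + 5.5 = 13
W- = 2.5 + 5.5 = 8
(Check: W+ + W- = 21 should equal n(n+1)/2 = 21.)
Step 4: Test statistic W = min(W+, W-) = 8.
Step 5: Ties in |d|, so use the tie-corrected normal approximation.
        E[W] = n(n+1)/4 = 6*7/4 = 10.5.
        Tie groups: |d|=3 (t=2), |d|=7 (t=2); sum(t^3 - t) = 12.
        Var[W] = n(n+1)(2n+1)/24 - sum(t^3-t)/48 = 546/24 - 12/48 = 22.5.
        z = (W - E[W]) / sqrt(Var[W]) = (8 - 10.5) / 4.7434 = -0.5270.
        Two-sided p = 2*Phi(z) = 0.598161.
Step 6: alpha = 0.1. fail to reject H0.

W+ = 13, W- = 8, W = min = 8, p = 0.598161, fail to reject H0.


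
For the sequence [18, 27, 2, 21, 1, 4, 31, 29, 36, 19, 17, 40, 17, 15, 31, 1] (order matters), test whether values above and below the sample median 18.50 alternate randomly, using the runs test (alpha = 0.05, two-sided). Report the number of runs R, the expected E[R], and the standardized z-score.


Step 1: Compute median = 18.50; label A = above, B = below.
Labels in order: BABABBAAAABABBAB  (n_A = 8, n_B = 8)
Step 2: Count runs R = 11.
Step 3: Under H0 (random ordering), E[R] = 2*n_A*n_B/(n_A+n_B) + 1 = 2*8*8/16 + 1 = 9.0000.
        Var[R] = 2*n_A*n_B*(2*n_A*n_B - n_A - n_B) / ((n_A+n_B)^2 * (n_A+n_B-1)) = 14336/3840 = 3.7333.
        SD[R] = 1.9322.
Step 4: Continuity-corrected z = (R - 0.5 - E[R]) / SD[R] = (11 - 0.5 - 9.0000) / 1.9322 = 0.7763.
Step 5: Two-sided p-value via normal approximation = 2*(1 - Phi(|z|)) = 0.437558.
Step 6: alpha = 0.05. fail to reject H0.

R = 11, z = 0.7763, p = 0.437558, fail to reject H0.


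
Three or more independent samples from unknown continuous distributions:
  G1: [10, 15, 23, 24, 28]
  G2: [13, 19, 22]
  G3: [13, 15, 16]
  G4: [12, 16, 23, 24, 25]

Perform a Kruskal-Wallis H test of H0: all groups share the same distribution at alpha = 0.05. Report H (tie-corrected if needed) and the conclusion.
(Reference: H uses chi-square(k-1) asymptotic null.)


Step 1: Combine all N = 16 observations and assign midranks.
sorted (value, group, rank): (10,G1,1), (12,G4,2), (13,G2,3.5), (13,G3,3.5), (15,G1,5.5), (15,G3,5.5), (16,G3,7.5), (16,G4,7.5), (19,G2,9), (22,G2,10), (23,G1,11.5), (23,G4,11.5), (24,G1,13.5), (24,G4,13.5), (25,G4,15), (28,G1,16)
Step 2: Sum ranks within each group.
R_1 = 47.5 (n_1 = 5)
R_2 = 22.5 (n_2 = 3)
R_3 = 16.5 (n_3 = 3)
R_4 = 49.5 (n_4 = 5)
Step 3: H = 12/(N(N+1)) * sum(R_i^2/n_i) - 3(N+1)
     = 12/(16*17) * (47.5^2/5 + 22.5^2/3 + 16.5^2/3 + 49.5^2/5) - 3*17
     = 0.044118 * 1200.8 - 51
     = 1.976471.
Step 4: Ties present; correction factor C = 1 - 30/(16^3 - 16) = 0.992647. Corrected H = 1.976471 / 0.992647 = 1.991111.
Step 5: Under H0, H ~ chi^2(3); p-value = 0.574254.
Step 6: alpha = 0.05. fail to reject H0.

H = 1.9911, df = 3, p = 0.574254, fail to reject H0.


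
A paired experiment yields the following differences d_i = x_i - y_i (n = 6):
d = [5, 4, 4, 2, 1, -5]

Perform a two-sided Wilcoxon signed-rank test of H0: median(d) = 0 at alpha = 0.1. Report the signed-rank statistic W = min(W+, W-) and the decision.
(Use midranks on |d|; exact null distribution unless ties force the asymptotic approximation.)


Step 1: Drop any zero differences (none here) and take |d_i|.
|d| = [5, 4, 4, 2, 1, 5]
Step 2: Midrank |d_i| (ties get averaged ranks).
ranks: |5|->5.5, |4|->3.5, |4|->3.5, |2|->2, |1|->1, |5|->5.5
Step 3: Attach original signs; sum ranks with positive sign and with negative sign.
W+ = 5.5 + 3.5 + 3.5 + 2 + 1 = 15.5
W- = 5.5 = 5.5
(Check: W+ + W- = 21 should equal n(n+1)/2 = 21.)
Step 4: Test statistic W = min(W+, W-) = 5.5.
Step 5: Ties in |d|, so use the tie-corrected normal approximation.
        E[W] = n(n+1)/4 = 6*7/4 = 10.5.
        Tie groups: |d|=4 (t=2), |d|=5 (t=2); sum(t^3 - t) = 12.
        Var[W] = n(n+1)(2n+1)/24 - sum(t^3-t)/48 = 546/24 - 12/48 = 22.5.
        z = (W - E[W]) / sqrt(Var[W]) = (5.5 - 10.5) / 4.7434 = -1.0541.
        Two-sided p = 2*Phi(z) = 0.291841.
Step 6: alpha = 0.1. fail to reject H0.

W+ = 15.5, W- = 5.5, W = min = 5.5, p = 0.291841, fail to reject H0.


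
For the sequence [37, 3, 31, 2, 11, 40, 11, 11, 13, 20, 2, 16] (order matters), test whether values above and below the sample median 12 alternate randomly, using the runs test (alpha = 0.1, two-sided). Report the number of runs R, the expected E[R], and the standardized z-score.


Step 1: Compute median = 12; label A = above, B = below.
Labels in order: ABABBABBAABA  (n_A = 6, n_B = 6)
Step 2: Count runs R = 9.
Step 3: Under H0 (random ordering), E[R] = 2*n_A*n_B/(n_A+n_B) + 1 = 2*6*6/12 + 1 = 7.0000.
        Var[R] = 2*n_A*n_B*(2*n_A*n_B - n_A - n_B) / ((n_A+n_B)^2 * (n_A+n_B-1)) = 4320/1584 = 2.7273.
        SD[R] = 1.6514.
Step 4: Continuity-corrected z = (R - 0.5 - E[R]) / SD[R] = (9 - 0.5 - 7.0000) / 1.6514 = 0.9083.
Step 5: Two-sided p-value via normal approximation = 2*(1 - Phi(|z|)) = 0.363722.
Step 6: alpha = 0.1. fail to reject H0.

R = 9, z = 0.9083, p = 0.363722, fail to reject H0.


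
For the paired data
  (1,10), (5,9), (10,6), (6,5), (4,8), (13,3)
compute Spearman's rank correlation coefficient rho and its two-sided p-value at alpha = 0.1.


Step 1: Rank x and y separately (midranks; no ties here).
rank(x): 1->1, 5->3, 10->5, 6->4, 4->2, 13->6
rank(y): 10->6, 9->5, 6->3, 5->2, 8->4, 3->1
Step 2: d_i = R_x(i) - R_y(i); compute d_i^2.
  (1-6)^2=25, (3-5)^2=4, (5-3)^2=4, (4-2)^2=4, (2-4)^2=4, (6-1)^2=25
sum(d^2) = 66.
Step 3: rho = 1 - 6*66 / (6*(6^2 - 1)) = 1 - 396/210 = -0.885714.
Step 4: Under H0, t = rho * sqrt((n-2)/(1-rho^2)) = -3.8158 ~ t(4).
Step 5: Two-sided p-value from the t-distribution with 4 df = 0.018845.
Step 6: alpha = 0.1. reject H0.

rho = -0.8857, p = 0.018845, reject H0 at alpha = 0.1.


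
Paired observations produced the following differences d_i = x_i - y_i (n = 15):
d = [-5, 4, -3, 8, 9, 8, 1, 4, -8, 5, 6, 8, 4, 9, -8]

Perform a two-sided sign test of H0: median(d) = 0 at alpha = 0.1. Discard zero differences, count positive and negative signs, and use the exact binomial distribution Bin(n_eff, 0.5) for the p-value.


Step 1: Discard zero differences. Original n = 15; n_eff = number of nonzero differences = 15.
Nonzero differences (with sign): -5, +4, -3, +8, +9, +8, +1, +4, -8, +5, +6, +8, +4, +9, -8
Step 2: Count signs: positive = 11, negative = 4.
Step 3: Under H0: P(positive) = 0.5, so the number of positives S ~ Bin(15, 0.5).
Step 4: Two-sided exact p-value = sum of Bin(15,0.5) probabilities at or below the observed probability = 0.118469.
Step 5: alpha = 0.1. fail to reject H0.

n_eff = 15, pos = 11, neg = 4, p = 0.118469, fail to reject H0.


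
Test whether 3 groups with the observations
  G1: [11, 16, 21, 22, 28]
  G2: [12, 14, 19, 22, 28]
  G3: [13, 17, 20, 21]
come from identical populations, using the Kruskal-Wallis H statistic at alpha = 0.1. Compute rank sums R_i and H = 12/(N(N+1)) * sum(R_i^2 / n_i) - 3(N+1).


Step 1: Combine all N = 14 observations and assign midranks.
sorted (value, group, rank): (11,G1,1), (12,G2,2), (13,G3,3), (14,G2,4), (16,G1,5), (17,G3,6), (19,G2,7), (20,G3,8), (21,G1,9.5), (21,G3,9.5), (22,G1,11.5), (22,G2,11.5), (28,G1,13.5), (28,G2,13.5)
Step 2: Sum ranks within each group.
R_1 = 40.5 (n_1 = 5)
R_2 = 38 (n_2 = 5)
R_3 = 26.5 (n_3 = 4)
Step 3: H = 12/(N(N+1)) * sum(R_i^2/n_i) - 3(N+1)
     = 12/(14*15) * (40.5^2/5 + 38^2/5 + 26.5^2/4) - 3*15
     = 0.057143 * 792.413 - 45
     = 0.280714.
Step 4: Ties present; correction factor C = 1 - 18/(14^3 - 14) = 0.993407. Corrected H = 0.280714 / 0.993407 = 0.282577.
Step 5: Under H0, H ~ chi^2(2); p-value = 0.868239.
Step 6: alpha = 0.1. fail to reject H0.

H = 0.2826, df = 2, p = 0.868239, fail to reject H0.


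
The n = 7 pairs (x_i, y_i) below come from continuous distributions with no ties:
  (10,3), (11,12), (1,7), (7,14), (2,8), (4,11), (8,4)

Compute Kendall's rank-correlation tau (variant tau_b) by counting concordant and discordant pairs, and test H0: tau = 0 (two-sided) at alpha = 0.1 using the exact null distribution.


Step 1: Enumerate the 21 unordered pairs (i,j) with i<j and classify each by sign(x_j-x_i) * sign(y_j-y_i).
  (1,2):dx=+1,dy=+9->C; (1,3):dx=-9,dy=+4->D; (1,4):dx=-3,dy=+11->D; (1,5):dx=-8,dy=+5->D
  (1,6):dx=-6,dy=+8->D; (1,7):dx=-2,dy=+1->D; (2,3):dx=-10,dy=-5->C; (2,4):dx=-4,dy=+2->D
  (2,5):dx=-9,dy=-4->C; (2,6):dx=-7,dy=-1->C; (2,7):dx=-3,dy=-8->C; (3,4):dx=+6,dy=+7->C
  (3,5):dx=+1,dy=+1->C; (3,6):dx=+3,dy=+4->C; (3,7):dx=+7,dy=-3->D; (4,5):dx=-5,dy=-6->C
  (4,6):dx=-3,dy=-3->C; (4,7):dx=+1,dy=-10->D; (5,6):dx=+2,dy=+3->C; (5,7):dx=+6,dy=-4->D
  (6,7):dx=+4,dy=-7->D
Step 2: C = 11, D = 10, total pairs = 21.
Step 3: tau = (C - D)/(n(n-1)/2) = (11 - 10)/21 = 0.047619.
Step 4: Exact two-sided p-value (enumerate n! = 5040 permutations of y under H0): p = 1.000000.
Step 5: alpha = 0.1. fail to reject H0.

tau_b = 0.0476 (C=11, D=10), p = 1.000000, fail to reject H0.


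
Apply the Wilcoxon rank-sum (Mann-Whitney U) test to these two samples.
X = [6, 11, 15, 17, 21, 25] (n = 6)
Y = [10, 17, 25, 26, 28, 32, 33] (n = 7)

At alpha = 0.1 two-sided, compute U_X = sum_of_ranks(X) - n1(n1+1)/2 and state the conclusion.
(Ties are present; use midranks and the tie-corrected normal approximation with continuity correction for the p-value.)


Step 1: Combine and sort all 13 observations; assign midranks.
sorted (value, group): (6,X), (10,Y), (11,X), (15,X), (17,X), (17,Y), (21,X), (25,X), (25,Y), (26,Y), (28,Y), (32,Y), (33,Y)
ranks: 6->1, 10->2, 11->3, 15->4, 17->5.5, 17->5.5, 21->7, 25->8.5, 25->8.5, 26->10, 28->11, 32->12, 33->13
Step 2: Rank sum for X: R1 = 1 + 3 + 4 + 5.5 + 7 + 8.5 = 29.
Step 3: U_X = R1 - n1(n1+1)/2 = 29 - 6*7/2 = 29 - 21 = 8.
       U_Y = n1*n2 - U_X = 42 - 8 = 34.
Step 4: Ties are present, so use the tie-corrected normal approximation (with continuity correction) for the p-value.
Step 5: p-value = 0.073351; compare to alpha = 0.1. reject H0.

U_X = 8, p = 0.073351, reject H0 at alpha = 0.1.


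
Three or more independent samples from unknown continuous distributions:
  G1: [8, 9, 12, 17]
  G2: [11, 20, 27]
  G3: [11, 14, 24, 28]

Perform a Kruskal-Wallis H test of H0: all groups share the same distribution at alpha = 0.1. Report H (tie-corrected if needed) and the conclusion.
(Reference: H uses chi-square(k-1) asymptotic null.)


Step 1: Combine all N = 11 observations and assign midranks.
sorted (value, group, rank): (8,G1,1), (9,G1,2), (11,G2,3.5), (11,G3,3.5), (12,G1,5), (14,G3,6), (17,G1,7), (20,G2,8), (24,G3,9), (27,G2,10), (28,G3,11)
Step 2: Sum ranks within each group.
R_1 = 15 (n_1 = 4)
R_2 = 21.5 (n_2 = 3)
R_3 = 29.5 (n_3 = 4)
Step 3: H = 12/(N(N+1)) * sum(R_i^2/n_i) - 3(N+1)
     = 12/(11*12) * (15^2/4 + 21.5^2/3 + 29.5^2/4) - 3*12
     = 0.090909 * 427.896 - 36
     = 2.899621.
Step 4: Ties present; correction factor C = 1 - 6/(11^3 - 11) = 0.995455. Corrected H = 2.899621 / 0.995455 = 2.912861.
Step 5: Under H0, H ~ chi^2(2); p-value = 0.233067.
Step 6: alpha = 0.1. fail to reject H0.

H = 2.9129, df = 2, p = 0.233067, fail to reject H0.


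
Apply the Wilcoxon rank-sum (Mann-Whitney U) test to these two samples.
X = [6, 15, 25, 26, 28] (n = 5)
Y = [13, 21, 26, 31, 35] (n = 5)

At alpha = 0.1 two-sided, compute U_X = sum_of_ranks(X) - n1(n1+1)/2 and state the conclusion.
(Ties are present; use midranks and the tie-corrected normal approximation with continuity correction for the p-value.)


Step 1: Combine and sort all 10 observations; assign midranks.
sorted (value, group): (6,X), (13,Y), (15,X), (21,Y), (25,X), (26,X), (26,Y), (28,X), (31,Y), (35,Y)
ranks: 6->1, 13->2, 15->3, 21->4, 25->5, 26->6.5, 26->6.5, 28->8, 31->9, 35->10
Step 2: Rank sum for X: R1 = 1 + 3 + 5 + 6.5 + 8 = 23.5.
Step 3: U_X = R1 - n1(n1+1)/2 = 23.5 - 5*6/2 = 23.5 - 15 = 8.5.
       U_Y = n1*n2 - U_X = 25 - 8.5 = 16.5.
Step 4: Ties are present, so use the tie-corrected normal approximation (with continuity correction) for the p-value.
Step 5: p-value = 0.463344; compare to alpha = 0.1. fail to reject H0.

U_X = 8.5, p = 0.463344, fail to reject H0 at alpha = 0.1.


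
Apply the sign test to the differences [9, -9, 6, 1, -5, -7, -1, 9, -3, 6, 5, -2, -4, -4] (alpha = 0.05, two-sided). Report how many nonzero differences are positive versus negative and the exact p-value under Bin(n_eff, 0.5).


Step 1: Discard zero differences. Original n = 14; n_eff = number of nonzero differences = 14.
Nonzero differences (with sign): +9, -9, +6, +1, -5, -7, -1, +9, -3, +6, +5, -2, -4, -4
Step 2: Count signs: positive = 6, negative = 8.
Step 3: Under H0: P(positive) = 0.5, so the number of positives S ~ Bin(14, 0.5).
Step 4: Two-sided exact p-value = sum of Bin(14,0.5) probabilities at or below the observed probability = 0.790527.
Step 5: alpha = 0.05. fail to reject H0.

n_eff = 14, pos = 6, neg = 8, p = 0.790527, fail to reject H0.


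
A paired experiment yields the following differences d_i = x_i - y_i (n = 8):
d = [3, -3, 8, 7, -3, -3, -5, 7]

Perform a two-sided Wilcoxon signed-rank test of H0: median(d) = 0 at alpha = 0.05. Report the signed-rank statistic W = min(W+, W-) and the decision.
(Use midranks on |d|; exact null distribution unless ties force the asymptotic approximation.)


Step 1: Drop any zero differences (none here) and take |d_i|.
|d| = [3, 3, 8, 7, 3, 3, 5, 7]
Step 2: Midrank |d_i| (ties get averaged ranks).
ranks: |3|->2.5, |3|->2.5, |8|->8, |7|->6.5, |3|->2.5, |3|->2.5, |5|->5, |7|->6.5
Step 3: Attach original signs; sum ranks with positive sign and with negative sign.
W+ = 2.5 + 8 + 6.5 + 6.5 = 23.5
W- = 2.5 + 2.5 + 2.5 + 5 = 12.5
(Check: W+ + W- = 36 should equal n(n+1)/2 = 36.)
Step 4: Test statistic W = min(W+, W-) = 12.5.
Step 5: Ties in |d|, so use the tie-corrected normal approximation.
        E[W] = n(n+1)/4 = 8*9/4 = 18.
        Tie groups: |d|=3 (t=4), |d|=7 (t=2); sum(t^3 - t) = 66.
        Var[W] = n(n+1)(2n+1)/24 - sum(t^3-t)/48 = 1224/24 - 66/48 = 49.625.
        z = (W - E[W]) / sqrt(Var[W]) = (12.5 - 18) / 7.0445 = -0.7808.
        Two-sided p = 2*Phi(z) = 0.434949.
Step 6: alpha = 0.05. fail to reject H0.

W+ = 23.5, W- = 12.5, W = min = 12.5, p = 0.434949, fail to reject H0.


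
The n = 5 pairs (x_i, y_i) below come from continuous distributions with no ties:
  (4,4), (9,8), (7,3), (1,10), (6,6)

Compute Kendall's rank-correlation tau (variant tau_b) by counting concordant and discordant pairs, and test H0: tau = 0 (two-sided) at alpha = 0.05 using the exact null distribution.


Step 1: Enumerate the 10 unordered pairs (i,j) with i<j and classify each by sign(x_j-x_i) * sign(y_j-y_i).
  (1,2):dx=+5,dy=+4->C; (1,3):dx=+3,dy=-1->D; (1,4):dx=-3,dy=+6->D; (1,5):dx=+2,dy=+2->C
  (2,3):dx=-2,dy=-5->C; (2,4):dx=-8,dy=+2->D; (2,5):dx=-3,dy=-2->C; (3,4):dx=-6,dy=+7->D
  (3,5):dx=-1,dy=+3->D; (4,5):dx=+5,dy=-4->D
Step 2: C = 4, D = 6, total pairs = 10.
Step 3: tau = (C - D)/(n(n-1)/2) = (4 - 6)/10 = -0.200000.
Step 4: Exact two-sided p-value (enumerate n! = 120 permutations of y under H0): p = 0.816667.
Step 5: alpha = 0.05. fail to reject H0.

tau_b = -0.2000 (C=4, D=6), p = 0.816667, fail to reject H0.


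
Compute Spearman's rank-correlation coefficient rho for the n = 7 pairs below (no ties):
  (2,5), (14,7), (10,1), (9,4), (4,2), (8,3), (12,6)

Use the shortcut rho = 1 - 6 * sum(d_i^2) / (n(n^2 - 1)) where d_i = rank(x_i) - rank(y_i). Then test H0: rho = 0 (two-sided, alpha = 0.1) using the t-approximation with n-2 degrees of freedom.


Step 1: Rank x and y separately (midranks; no ties here).
rank(x): 2->1, 14->7, 10->5, 9->4, 4->2, 8->3, 12->6
rank(y): 5->5, 7->7, 1->1, 4->4, 2->2, 3->3, 6->6
Step 2: d_i = R_x(i) - R_y(i); compute d_i^2.
  (1-5)^2=16, (7-7)^2=0, (5-1)^2=16, (4-4)^2=0, (2-2)^2=0, (3-3)^2=0, (6-6)^2=0
sum(d^2) = 32.
Step 3: rho = 1 - 6*32 / (7*(7^2 - 1)) = 1 - 192/336 = 0.428571.
Step 4: Under H0, t = rho * sqrt((n-2)/(1-rho^2)) = 1.0607 ~ t(5).
Step 5: Two-sided p-value from the t-distribution with 5 df = 0.337368.
Step 6: alpha = 0.1. fail to reject H0.

rho = 0.4286, p = 0.337368, fail to reject H0 at alpha = 0.1.


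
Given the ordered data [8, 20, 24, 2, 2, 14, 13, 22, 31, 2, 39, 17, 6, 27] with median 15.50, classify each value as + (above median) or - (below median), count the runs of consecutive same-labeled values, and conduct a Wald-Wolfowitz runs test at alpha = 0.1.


Step 1: Compute median = 15.50; label A = above, B = below.
Labels in order: BAABBBBAABAABA  (n_A = 7, n_B = 7)
Step 2: Count runs R = 8.
Step 3: Under H0 (random ordering), E[R] = 2*n_A*n_B/(n_A+n_B) + 1 = 2*7*7/14 + 1 = 8.0000.
        Var[R] = 2*n_A*n_B*(2*n_A*n_B - n_A - n_B) / ((n_A+n_B)^2 * (n_A+n_B-1)) = 8232/2548 = 3.2308.
        SD[R] = 1.7974.
Step 4: R = E[R], so z = 0 with no continuity correction.
Step 5: Two-sided p-value via normal approximation = 2*(1 - Phi(|z|)) = 1.000000.
Step 6: alpha = 0.1. fail to reject H0.

R = 8, z = 0.0000, p = 1.000000, fail to reject H0.
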